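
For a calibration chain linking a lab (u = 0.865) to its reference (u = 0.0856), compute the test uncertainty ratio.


TUR = u_lab / u_ref
= 0.865 / 0.0856
= 10.1051

10.1051


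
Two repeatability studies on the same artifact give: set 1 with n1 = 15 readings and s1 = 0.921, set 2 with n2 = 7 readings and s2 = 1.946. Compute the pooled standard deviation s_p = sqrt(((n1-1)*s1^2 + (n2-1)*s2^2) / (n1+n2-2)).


s_p = sqrt(((n1-1)*s1^2 + (n2-1)*s2^2) / (n1+n2-2))
numerator = (15-1)*0.921^2 + (7-1)*1.946^2 = 11.875374 + 22.721496 = 34.59687
denominator = 15 + 7 - 2 = 20
s_p^2 = 34.59687 / 20 = 1.7298435
s_p = sqrt(1.7298435) = 1.3152

1.3152


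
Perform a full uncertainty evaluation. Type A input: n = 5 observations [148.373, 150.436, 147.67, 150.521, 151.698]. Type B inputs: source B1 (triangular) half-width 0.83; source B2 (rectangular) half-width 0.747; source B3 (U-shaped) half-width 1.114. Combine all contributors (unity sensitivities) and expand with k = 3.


mean = (148.373 + 150.436 + 147.67 + 150.521 + 151.698) / 5 = 149.7396
s = sqrt(sum((x - mean)^2)/(n-1)) = 1.6644616
u_A = s / sqrt(n) = 1.6644616 / sqrt(5) = 0.74436986
u_B1 = 0.83 / sqrt(6) = 0.33884608
u_B2 = 0.747 / sqrt(3) = 0.43128065
u_B3 = 1.114 / sqrt(2) = 0.78771695
uc = sqrt(0.74436986^2 + 0.33884608^2 + 0.43128065^2 + 0.78771695^2) = 1.2146622
U = k * uc = 3 * 1.2146622
U = 3.6440

3.6440


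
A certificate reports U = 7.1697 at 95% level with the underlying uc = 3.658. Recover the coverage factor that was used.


k = U / uc
k = 7.1697 / 3.658
k = 1.96

1.96


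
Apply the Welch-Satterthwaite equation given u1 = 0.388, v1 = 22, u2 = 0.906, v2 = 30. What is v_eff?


uc = sqrt(u1^2 + u2^2) = sqrt(0.388^2 + 0.906^2) = 0.98558612
v_eff = uc^4 / (u1^4/v1 + u2^4/v2)
= 0.98558612^4 / (0.388^4/22 + 0.906^4/30)
= 0.9435791 / 0.023489217
v_eff = 40.1707

40.1707


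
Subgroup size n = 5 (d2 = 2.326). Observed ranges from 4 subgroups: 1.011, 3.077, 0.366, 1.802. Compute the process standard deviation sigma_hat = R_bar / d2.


R_bar = (1.011 + 3.077 + 0.366 + 1.802) / 4
R_bar = 6.256 / 4 = 1.564
sigma_hat = R_bar / d2 = 1.564 / 2.326 = 0.6724

0.6724


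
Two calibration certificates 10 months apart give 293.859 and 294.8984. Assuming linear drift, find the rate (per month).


rate = (v2 - v1) / months
= (294.8984 - 293.859) / 10
= 1.0394 / 10
= 0.1039

0.1039


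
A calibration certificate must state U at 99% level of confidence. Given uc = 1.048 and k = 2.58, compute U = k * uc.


U = k * uc
U = 2.58 * 1.048
U = 2.7038

2.7038


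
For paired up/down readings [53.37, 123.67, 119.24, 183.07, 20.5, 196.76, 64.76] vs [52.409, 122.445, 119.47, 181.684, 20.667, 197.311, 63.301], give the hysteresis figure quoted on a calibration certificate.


|53.37 - 52.409| = 0.9610
|123.67 - 122.445| = 1.2250
|119.24 - 119.47| = 0.2300
|183.07 - 181.684| = 1.3860
|20.5 - 20.667| = 0.1670
|196.76 - 197.311| = 0.5510
|64.76 - 63.301| = 1.4590
hysteresis = max(diffs) = 1.4590

1.4590


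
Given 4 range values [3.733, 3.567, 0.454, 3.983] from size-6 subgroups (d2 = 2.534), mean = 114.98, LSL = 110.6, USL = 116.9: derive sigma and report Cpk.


R_bar = (3.733 + 3.567 + 0.454 + 3.983) / 4 = 2.93425
sigma = R_bar / d2 = 2.93425 / 2.534 = 1.1579519
Cp = (USL - LSL)/(6*sigma) = (116.9 - 110.6)/(6*1.1579519) = 0.9068
Cpu = (116.9 - 114.98)/(3*1.1579519) = 0.5527
Cpl = (114.98 - 110.6)/(3*1.1579519) = 1.2608
Cpk = min(Cpu, Cpl) = 0.5527

0.5527


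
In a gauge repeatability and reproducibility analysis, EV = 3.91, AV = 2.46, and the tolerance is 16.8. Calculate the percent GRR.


GRR = sqrt(EV^2 + AV^2) = sqrt(3.91^2 + 2.46^2) = 4.6194913
%GRR = GRR / tol * 100 = 4.6194913 / 16.8 * 100
%GRR = 27.4970

27.4970


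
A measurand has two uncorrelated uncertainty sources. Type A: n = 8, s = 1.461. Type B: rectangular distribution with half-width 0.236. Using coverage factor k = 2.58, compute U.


u_A = s / sqrt(n) = 1.461 / sqrt(8) = 0.5165415
u_B = half_width / sqrt(3) = 0.236 / sqrt(3) = 0.13625466
uc = sqrt(u_A^2 + u_B^2) = sqrt(0.5165415^2 + 0.13625466^2) = 0.53421012
U = k * uc = 2.58 * 0.53421012
U = 1.3783

1.3783


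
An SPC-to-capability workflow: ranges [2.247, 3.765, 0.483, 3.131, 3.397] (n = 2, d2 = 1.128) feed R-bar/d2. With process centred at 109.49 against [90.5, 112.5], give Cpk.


R_bar = (2.247 + 3.765 + 0.483 + 3.131 + 3.397) / 5 = 2.6046
sigma = R_bar / d2 = 2.6046 / 1.128 = 2.3090426
Cp = (USL - LSL)/(6*sigma) = (112.5 - 90.5)/(6*2.3090426) = 1.5880
Cpu = (112.5 - 109.49)/(3*2.3090426) = 0.4345
Cpl = (109.49 - 90.5)/(3*2.3090426) = 2.7414
Cpk = min(Cpu, Cpl) = 0.4345

0.4345


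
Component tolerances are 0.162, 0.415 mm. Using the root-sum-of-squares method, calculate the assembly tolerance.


RSS = sqrt(0.162^2 + 0.415^2)
= sqrt(0.198469)
= 0.4455

0.4455


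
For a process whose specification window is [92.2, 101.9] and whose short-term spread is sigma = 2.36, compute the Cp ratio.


Cp = (USL - LSL) / (6 * sigma)
= (101.9 - 92.2) / (6 * 2.36)
= 9.7000 / 14.1600
= 0.6850

0.6850


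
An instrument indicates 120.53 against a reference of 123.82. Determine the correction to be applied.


Correction = standard - reading
= 123.82 - 120.53
= 3.2900

3.2900


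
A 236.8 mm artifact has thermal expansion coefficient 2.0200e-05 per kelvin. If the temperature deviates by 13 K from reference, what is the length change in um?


dL = L * alpha * dT
= 236.8 * 2.0200e-05 * 13
= 0.0621837 mm
dL_um = 0.0621837 * 1000 = 62.1837 um

62.1837


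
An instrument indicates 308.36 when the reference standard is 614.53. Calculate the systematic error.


Systematic error = measured - true
= 308.36 - 614.53
= -306.1700

-306.1700


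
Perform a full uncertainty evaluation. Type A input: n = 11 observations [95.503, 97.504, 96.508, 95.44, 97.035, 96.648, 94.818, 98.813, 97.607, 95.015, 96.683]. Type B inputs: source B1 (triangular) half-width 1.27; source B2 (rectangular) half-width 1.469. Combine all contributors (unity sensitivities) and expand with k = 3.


mean = (95.503 + 97.504 + 96.508 + 95.44 + 97.035 + 96.648 + 94.818 + 98.813 + 97.607 + 95.015 + 96.683) / 11 = 96.50672727
s = sqrt(sum((x - mean)^2)/(n-1)) = 1.2278671
u_A = s / sqrt(n) = 1.2278671 / sqrt(11) = 0.37021586
u_B1 = 1.27 / sqrt(6) = 0.51847533
u_B2 = 1.469 / sqrt(3) = 0.84812755
uc = sqrt(0.37021586^2 + 0.51847533^2 + 0.84812755^2) = 1.0607529
U = k * uc = 3 * 1.0607529
U = 3.1823

3.1823


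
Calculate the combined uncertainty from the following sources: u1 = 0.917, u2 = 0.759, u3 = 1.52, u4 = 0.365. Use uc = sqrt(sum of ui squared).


uc = sqrt(0.917^2 + 0.759^2 + 1.52^2 + 0.365^2)
uc = sqrt(3.860595)
uc = 1.9648

1.9648


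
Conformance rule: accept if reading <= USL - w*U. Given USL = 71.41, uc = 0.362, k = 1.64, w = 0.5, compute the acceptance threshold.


U = k * uc = 1.64 * 0.362 = 0.59368
guard band g = w * U = 0.5 * 0.59368 = 0.29684
AL = USL - g = 71.41 - 0.29684
AL = 71.1132

71.1132


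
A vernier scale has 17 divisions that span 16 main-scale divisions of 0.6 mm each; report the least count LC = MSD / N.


LC = MSD / n_div
= 0.6 / 17
= 0.0353

0.0353


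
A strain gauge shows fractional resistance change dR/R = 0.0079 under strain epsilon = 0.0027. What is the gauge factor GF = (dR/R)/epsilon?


GF = (dR/R) / epsilon
= 0.0079 / 0.0027
= 2.9259

2.9259


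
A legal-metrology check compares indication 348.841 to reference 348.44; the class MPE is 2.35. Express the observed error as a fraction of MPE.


e = indication - reference = 348.841 - 348.44 = 0.4010
|e| = 0.4010
ratio = |e| / MPE = 0.4010 / 2.35
ratio = 0.1706

0.1706


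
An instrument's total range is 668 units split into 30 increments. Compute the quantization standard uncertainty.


resolution = range / divisions
resolution = 668 / 30 = 22.266667
u_res = resolution / (2*sqrt(3))
u_res = 22.266667 / 3.4641016
u_res = 6.4278

6.4278


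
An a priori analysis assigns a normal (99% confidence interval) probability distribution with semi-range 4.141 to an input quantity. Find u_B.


u_B = half_width / 2.576
u_B = 4.141 / 2.576
u_B = 1.6075

1.6075


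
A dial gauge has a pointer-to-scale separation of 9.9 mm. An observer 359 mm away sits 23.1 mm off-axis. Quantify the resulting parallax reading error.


error = h * offset / d
= 9.9 * 23.1 / 359
= 0.6370

0.6370


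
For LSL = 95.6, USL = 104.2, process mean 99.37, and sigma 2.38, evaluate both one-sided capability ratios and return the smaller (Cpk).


Cpu = (USL - mean) / (3*sigma) = (104.2 - 99.37) / (3*2.38) = 0.6765
Cpl = (mean - LSL) / (3*sigma) = (99.37 - 95.6) / (3*2.38) = 0.5280
Cpk = min(Cpu, Cpl) = 0.5280

0.5280


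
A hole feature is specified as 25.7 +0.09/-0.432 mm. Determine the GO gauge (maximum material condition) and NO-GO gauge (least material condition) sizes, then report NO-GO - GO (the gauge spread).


GO = nominal - lower_tol (smallest hole = maximum material condition)
GO = 25.7 - 0.432 = 25.268
NO-GO = nominal + upper_tol (largest hole = least material condition)
NO-GO = 25.7 + 0.09 = 25.79
spread = NO-GO - GO = 25.79 - 25.268 = 0.5220

0.5220


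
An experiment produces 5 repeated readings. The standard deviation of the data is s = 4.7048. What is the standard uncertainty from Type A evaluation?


u_A = s / sqrt(n)
u_A = 4.7048 / sqrt(5)
u_A = 4.7048 / 2.236068
u_A = 2.1041

2.1041


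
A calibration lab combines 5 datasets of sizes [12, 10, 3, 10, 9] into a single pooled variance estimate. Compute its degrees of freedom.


nu = sum_i (n_i - 1)
nu = ((12 - 1) + (10 - 1) + (3 - 1) + (10 - 1) + (9 - 1))
nu = 11 + 9 + 2 + 9 + 8
nu = 39

39


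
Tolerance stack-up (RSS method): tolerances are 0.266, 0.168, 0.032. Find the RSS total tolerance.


RSS = sqrt(0.266^2 + 0.168^2 + 0.032^2)
= sqrt(0.100004)
= 0.3162

0.3162


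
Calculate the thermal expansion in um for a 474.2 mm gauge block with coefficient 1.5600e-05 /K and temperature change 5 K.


dL = L * alpha * dT
= 474.2 * 1.5600e-05 * 5
= 0.0369876 mm
dL_um = 0.0369876 * 1000 = 36.9876 um

36.9876


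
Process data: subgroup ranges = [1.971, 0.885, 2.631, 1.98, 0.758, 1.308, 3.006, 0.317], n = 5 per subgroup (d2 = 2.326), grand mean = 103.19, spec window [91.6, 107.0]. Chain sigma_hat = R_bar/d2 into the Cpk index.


R_bar = (1.971 + 0.885 + 2.631 + 1.98 + 0.758 + 1.308 + 3.006 + 0.317) / 8 = 1.607
sigma = R_bar / d2 = 1.607 / 2.326 = 0.69088564
Cp = (USL - LSL)/(6*sigma) = (107.0 - 91.6)/(6*0.69088564) = 3.7150
Cpu = (107.0 - 103.19)/(3*0.69088564) = 1.8382
Cpl = (103.19 - 91.6)/(3*0.69088564) = 5.5919
Cpk = min(Cpu, Cpl) = 1.8382

1.8382


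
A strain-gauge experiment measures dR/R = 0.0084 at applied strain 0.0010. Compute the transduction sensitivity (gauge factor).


GF = (dR/R) / epsilon
= 0.0084 / 0.0010
= 8.4000

8.4000


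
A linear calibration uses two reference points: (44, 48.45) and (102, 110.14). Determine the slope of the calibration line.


slope = (y2 - y1) / (x2 - x1)
= (110.14 - 48.45) / (102 - 44)
= 61.6900 / 58
= 1.0636

1.0636


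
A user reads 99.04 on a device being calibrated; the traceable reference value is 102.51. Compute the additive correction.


Correction = standard - reading
= 102.51 - 99.04
= 3.4700

3.4700


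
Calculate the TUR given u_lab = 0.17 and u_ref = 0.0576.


TUR = u_lab / u_ref
= 0.17 / 0.0576
= 2.9514

2.9514


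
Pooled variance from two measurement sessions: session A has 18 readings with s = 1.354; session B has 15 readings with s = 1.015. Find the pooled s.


s_p = sqrt(((n1-1)*s1^2 + (n2-1)*s2^2) / (n1+n2-2))
numerator = (18-1)*1.354^2 + (15-1)*1.015^2 = 31.166372 + 14.42315 = 45.589522
denominator = 18 + 15 - 2 = 31
s_p^2 = 45.589522 / 31 = 1.4706297
s_p = sqrt(1.4706297) = 1.2127

1.2127


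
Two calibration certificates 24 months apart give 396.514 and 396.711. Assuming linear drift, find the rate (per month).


rate = (v2 - v1) / months
= (396.711 - 396.514) / 24
= 0.1970 / 24
= 0.0082

0.0082


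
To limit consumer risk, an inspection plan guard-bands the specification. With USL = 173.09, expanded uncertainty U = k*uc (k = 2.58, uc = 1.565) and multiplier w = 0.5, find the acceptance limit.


U = k * uc = 2.58 * 1.565 = 4.0377
guard band g = w * U = 0.5 * 4.0377 = 2.01885
AL = USL - g = 173.09 - 2.01885
AL = 171.0712

171.0712


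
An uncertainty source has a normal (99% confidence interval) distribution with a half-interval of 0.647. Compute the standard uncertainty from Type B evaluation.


u_B = half_width / 2.576
u_B = 0.647 / 2.576
u_B = 0.2512

0.2512


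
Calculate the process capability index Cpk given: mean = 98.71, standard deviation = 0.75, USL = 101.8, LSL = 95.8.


Cpu = (USL - mean) / (3*sigma) = (101.8 - 98.71) / (3*0.75) = 1.3733
Cpl = (mean - LSL) / (3*sigma) = (98.71 - 95.8) / (3*0.75) = 1.2933
Cpk = min(Cpu, Cpl) = 1.2933

1.2933


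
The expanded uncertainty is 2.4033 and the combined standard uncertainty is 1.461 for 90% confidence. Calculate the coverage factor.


k = U / uc
k = 2.4033 / 1.461
k = 1.645

1.645


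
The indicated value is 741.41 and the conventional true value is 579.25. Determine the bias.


Systematic error = measured - true
= 741.41 - 579.25
= 162.1600

162.1600


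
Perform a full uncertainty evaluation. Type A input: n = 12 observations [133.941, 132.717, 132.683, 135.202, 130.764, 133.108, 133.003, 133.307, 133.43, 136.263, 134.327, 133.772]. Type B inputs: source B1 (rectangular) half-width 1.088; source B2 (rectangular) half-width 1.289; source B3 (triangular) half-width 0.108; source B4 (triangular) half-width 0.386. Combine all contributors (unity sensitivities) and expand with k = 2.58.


mean = (133.941 + 132.717 + 132.683 + 135.202 + 130.764 + 133.108 + 133.003 + 133.307 + 133.43 + 136.263 + 134.327 + 133.772) / 12 = 133.5430833
s = sqrt(sum((x - mean)^2)/(n-1)) = 1.3708056
u_A = s / sqrt(n) = 1.3708056 / sqrt(12) = 0.39571749
u_B1 = 1.088 / sqrt(3) = 0.62815709
u_B2 = 1.289 / sqrt(3) = 0.7442045
u_B3 = 0.108 / sqrt(6) = 0.044090815
u_B4 = 0.386 / sqrt(6) = 0.15758384
uc = sqrt(0.39571749^2 + 0.62815709^2 + 0.7442045^2 + 0.044090815^2 + 0.15758384^2) = 1.0638565
U = k * uc = 2.58 * 1.0638565
U = 2.7447

2.7447


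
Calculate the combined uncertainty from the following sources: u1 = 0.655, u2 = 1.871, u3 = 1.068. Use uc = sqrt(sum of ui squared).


uc = sqrt(0.655^2 + 1.871^2 + 1.068^2)
uc = sqrt(5.07029)
uc = 2.2517

2.2517


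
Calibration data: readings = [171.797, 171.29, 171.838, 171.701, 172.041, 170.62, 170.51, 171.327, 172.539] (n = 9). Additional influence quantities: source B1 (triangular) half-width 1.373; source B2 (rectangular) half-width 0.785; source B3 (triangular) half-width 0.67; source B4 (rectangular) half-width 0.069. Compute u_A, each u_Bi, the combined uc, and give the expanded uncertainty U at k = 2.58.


mean = (171.797 + 171.29 + 171.838 + 171.701 + 172.041 + 170.62 + 170.51 + 171.327 + 172.539) / 9 = 171.5181111
s = sqrt(sum((x - mean)^2)/(n-1)) = 0.65580417
u_A = s / sqrt(n) = 0.65580417 / sqrt(9) = 0.21860139
u_B1 = 1.373 / sqrt(6) = 0.5605249
u_B2 = 0.785 / sqrt(3) = 0.45321996
u_B3 = 0.67 / sqrt(6) = 0.27352635
u_B4 = 0.069 / sqrt(3) = 0.039837169
uc = sqrt(0.21860139^2 + 0.5605249^2 + 0.45321996^2 + 0.27352635^2 + 0.039837169^2) = 0.80236321
U = k * uc = 2.58 * 0.80236321
U = 2.0701

2.0701


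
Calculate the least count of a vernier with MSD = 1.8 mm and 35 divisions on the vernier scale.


LC = MSD / n_div
= 1.8 / 35
= 0.0514

0.0514


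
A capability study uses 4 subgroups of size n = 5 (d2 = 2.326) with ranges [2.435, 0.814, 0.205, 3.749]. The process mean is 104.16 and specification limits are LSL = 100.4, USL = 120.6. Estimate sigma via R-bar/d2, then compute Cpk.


R_bar = (2.435 + 0.814 + 0.205 + 3.749) / 4 = 1.80075
sigma = R_bar / d2 = 1.80075 / 2.326 = 0.77418315
Cp = (USL - LSL)/(6*sigma) = (120.6 - 100.4)/(6*0.77418315) = 4.3487
Cpu = (120.6 - 104.16)/(3*0.77418315) = 7.0784
Cpl = (104.16 - 100.4)/(3*0.77418315) = 1.6189
Cpk = min(Cpu, Cpl) = 1.6189

1.6189


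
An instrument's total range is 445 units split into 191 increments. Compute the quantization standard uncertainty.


resolution = range / divisions
resolution = 445 / 191 = 2.3298429
u_res = resolution / (2*sqrt(3))
u_res = 2.3298429 / 3.4641016
u_res = 0.6726

0.6726


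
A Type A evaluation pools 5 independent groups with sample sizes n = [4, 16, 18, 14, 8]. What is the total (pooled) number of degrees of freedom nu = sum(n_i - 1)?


nu = sum_i (n_i - 1)
nu = ((4 - 1) + (16 - 1) + (18 - 1) + (14 - 1) + (8 - 1))
nu = 3 + 15 + 17 + 13 + 7
nu = 55

55


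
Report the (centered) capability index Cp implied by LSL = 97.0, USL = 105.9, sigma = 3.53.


Cp = (USL - LSL) / (6 * sigma)
= (105.9 - 97.0) / (6 * 3.53)
= 8.9000 / 21.1800
= 0.4202

0.4202


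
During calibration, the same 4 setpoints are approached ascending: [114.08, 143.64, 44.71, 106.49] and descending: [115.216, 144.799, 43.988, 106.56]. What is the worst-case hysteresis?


|114.08 - 115.216| = 1.1360
|143.64 - 144.799| = 1.1590
|44.71 - 43.988| = 0.7220
|106.49 - 106.56| = 0.0700
hysteresis = max(diffs) = 1.1590

1.1590


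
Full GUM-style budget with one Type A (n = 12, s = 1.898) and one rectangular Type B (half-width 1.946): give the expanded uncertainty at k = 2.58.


u_A = s / sqrt(n) = 1.898 / sqrt(12) = 0.54790541
u_B = half_width / sqrt(3) = 1.946 / sqrt(3) = 1.1235236
uc = sqrt(u_A^2 + u_B^2) = sqrt(0.54790541^2 + 1.1235236^2) = 1.2500022
U = k * uc = 2.58 * 1.2500022
U = 3.2250

3.2250


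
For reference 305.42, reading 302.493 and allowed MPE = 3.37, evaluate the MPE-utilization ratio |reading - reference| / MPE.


e = indication - reference = 302.493 - 305.42 = -2.9270
|e| = 2.9270
ratio = |e| / MPE = 2.9270 / 3.37
ratio = 0.8685

0.8685


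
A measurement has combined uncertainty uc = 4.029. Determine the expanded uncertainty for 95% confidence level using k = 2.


U = k * uc
U = 2 * 4.029
U = 8.0580

8.0580


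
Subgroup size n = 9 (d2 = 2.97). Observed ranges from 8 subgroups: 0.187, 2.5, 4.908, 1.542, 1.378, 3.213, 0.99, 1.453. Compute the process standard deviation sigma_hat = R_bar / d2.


R_bar = (0.187 + 2.5 + 4.908 + 1.542 + 1.378 + 3.213 + 0.99 + 1.453) / 8
R_bar = 16.171 / 8 = 2.021375
sigma_hat = R_bar / d2 = 2.021375 / 2.97 = 0.6806

0.6806


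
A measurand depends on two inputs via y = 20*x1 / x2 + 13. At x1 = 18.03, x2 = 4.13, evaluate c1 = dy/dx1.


y = 20*x1 / x2 + 13
dy/dx1 = 20/x2
Evaluate at x2 = 4.13: c1 = 20 / 4.13
c1 = 4.8426

4.8426


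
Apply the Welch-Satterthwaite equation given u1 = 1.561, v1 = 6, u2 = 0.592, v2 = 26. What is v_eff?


uc = sqrt(u1^2 + u2^2) = sqrt(1.561^2 + 0.592^2) = 1.6694864
v_eff = uc^4 / (u1^4/v1 + u2^4/v2)
= 1.6694864^4 / (1.561^4/6 + 0.592^4/26)
= 7.7683993 / 0.99432558
v_eff = 7.8127

7.8127


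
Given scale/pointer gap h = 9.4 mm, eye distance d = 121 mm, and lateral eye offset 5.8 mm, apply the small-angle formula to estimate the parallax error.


error = h * offset / d
= 9.4 * 5.8 / 121
= 0.4506

0.4506


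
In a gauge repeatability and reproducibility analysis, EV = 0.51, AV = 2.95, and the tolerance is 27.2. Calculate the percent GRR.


GRR = sqrt(EV^2 + AV^2) = sqrt(0.51^2 + 2.95^2) = 2.9937602
%GRR = GRR / tol * 100 = 2.9937602 / 27.2 * 100
%GRR = 11.0065

11.0065


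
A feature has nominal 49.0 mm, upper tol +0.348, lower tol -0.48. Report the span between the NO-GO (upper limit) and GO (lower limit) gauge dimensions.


GO = nominal - lower_tol (smallest hole = maximum material condition)
GO = 49.0 - 0.48 = 48.52
NO-GO = nominal + upper_tol (largest hole = least material condition)
NO-GO = 49.0 + 0.348 = 49.348
spread = NO-GO - GO = 49.348 - 48.52 = 0.8280

0.8280


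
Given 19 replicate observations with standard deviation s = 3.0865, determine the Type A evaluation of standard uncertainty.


u_A = s / sqrt(n)
u_A = 3.0865 / sqrt(19)
u_A = 3.0865 / 4.3588989
u_A = 0.7081

0.7081


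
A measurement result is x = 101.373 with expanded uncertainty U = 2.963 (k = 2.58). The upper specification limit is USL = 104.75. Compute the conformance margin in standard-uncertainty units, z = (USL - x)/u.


u = U / k = 2.963 / 2.58 = 1.1484496
margin = |USL - x| = |104.75 - 101.373| = 3.377
z = margin / u = 3.377 / 1.1484496
z = 2.9405

2.9405


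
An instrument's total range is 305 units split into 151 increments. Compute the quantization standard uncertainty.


resolution = range / divisions
resolution = 305 / 151 = 2.0198675
u_res = resolution / (2*sqrt(3))
u_res = 2.0198675 / 3.4641016
u_res = 0.5831

0.5831


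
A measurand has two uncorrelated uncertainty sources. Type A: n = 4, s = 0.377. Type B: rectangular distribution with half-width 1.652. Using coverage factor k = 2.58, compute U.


u_A = s / sqrt(n) = 0.377 / sqrt(4) = 0.1885
u_B = half_width / sqrt(3) = 1.652 / sqrt(3) = 0.95378264
uc = sqrt(u_A^2 + u_B^2) = sqrt(0.1885^2 + 0.95378264^2) = 0.97223124
U = k * uc = 2.58 * 0.97223124
U = 2.5084

2.5084


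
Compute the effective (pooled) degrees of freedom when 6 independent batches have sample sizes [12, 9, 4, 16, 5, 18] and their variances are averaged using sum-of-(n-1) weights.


nu = sum_i (n_i - 1)
nu = ((12 - 1) + (9 - 1) + (4 - 1) + (16 - 1) + (5 - 1) + (18 - 1))
nu = 11 + 8 + 3 + 15 + 4 + 17
nu = 58

58


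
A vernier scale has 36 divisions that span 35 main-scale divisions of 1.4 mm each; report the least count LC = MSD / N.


LC = MSD / n_div
= 1.4 / 36
= 0.0389

0.0389


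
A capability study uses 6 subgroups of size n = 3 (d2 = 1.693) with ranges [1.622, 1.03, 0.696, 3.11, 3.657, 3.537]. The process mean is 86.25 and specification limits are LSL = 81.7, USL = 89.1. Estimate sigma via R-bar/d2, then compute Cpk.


R_bar = (1.622 + 1.03 + 0.696 + 3.11 + 3.657 + 3.537) / 6 = 2.2753333
sigma = R_bar / d2 = 2.2753333 / 1.693 = 1.3439653
Cp = (USL - LSL)/(6*sigma) = (89.1 - 81.7)/(6*1.3439653) = 0.9177
Cpu = (89.1 - 86.25)/(3*1.3439653) = 0.7069
Cpl = (86.25 - 81.7)/(3*1.3439653) = 1.1285
Cpk = min(Cpu, Cpl) = 0.7069

0.7069


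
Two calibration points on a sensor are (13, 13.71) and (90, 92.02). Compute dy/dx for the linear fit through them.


slope = (y2 - y1) / (x2 - x1)
= (92.02 - 13.71) / (90 - 13)
= 78.3100 / 77
= 1.0170

1.0170


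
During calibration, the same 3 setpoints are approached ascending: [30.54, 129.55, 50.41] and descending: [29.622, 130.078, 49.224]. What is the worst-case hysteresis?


|30.54 - 29.622| = 0.9180
|129.55 - 130.078| = 0.5280
|50.41 - 49.224| = 1.1860
hysteresis = max(diffs) = 1.1860

1.1860


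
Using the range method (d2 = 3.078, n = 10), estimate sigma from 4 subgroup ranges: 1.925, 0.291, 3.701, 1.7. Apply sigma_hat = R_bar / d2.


R_bar = (1.925 + 0.291 + 3.701 + 1.7) / 4
R_bar = 7.617 / 4 = 1.90425
sigma_hat = R_bar / d2 = 1.90425 / 3.078 = 0.6187

0.6187


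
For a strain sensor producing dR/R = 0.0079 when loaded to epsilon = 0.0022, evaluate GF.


GF = (dR/R) / epsilon
= 0.0079 / 0.0022
= 3.5909

3.5909


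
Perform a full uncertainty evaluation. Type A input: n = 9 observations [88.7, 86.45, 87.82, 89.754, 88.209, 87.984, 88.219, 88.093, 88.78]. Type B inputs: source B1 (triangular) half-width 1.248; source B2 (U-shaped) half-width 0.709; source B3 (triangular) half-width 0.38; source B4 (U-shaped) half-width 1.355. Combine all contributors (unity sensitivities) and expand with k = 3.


mean = (88.7 + 86.45 + 87.82 + 89.754 + 88.209 + 87.984 + 88.219 + 88.093 + 88.78) / 9 = 88.22322222
s = sqrt(sum((x - mean)^2)/(n-1)) = 0.88472521
u_A = s / sqrt(n) = 0.88472521 / sqrt(9) = 0.2949084
u_B1 = 1.248 / sqrt(6) = 0.50949387
u_B2 = 0.709 / sqrt(2) = 0.50133871
u_B3 = 0.38 / sqrt(6) = 0.15513435
u_B4 = 1.355 / sqrt(2) = 0.95812969
uc = sqrt(0.2949084^2 + 0.50949387^2 + 0.50133871^2 + 0.15513435^2 + 0.95812969^2) = 1.2409571
U = k * uc = 3 * 1.2409571
U = 3.7229

3.7229


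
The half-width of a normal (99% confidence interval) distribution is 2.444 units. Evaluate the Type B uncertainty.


u_B = half_width / 2.576
u_B = 2.444 / 2.576
u_B = 0.9488

0.9488


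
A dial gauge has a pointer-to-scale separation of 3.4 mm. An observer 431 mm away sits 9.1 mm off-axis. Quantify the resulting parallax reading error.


error = h * offset / d
= 3.4 * 9.1 / 431
= 0.0718

0.0718


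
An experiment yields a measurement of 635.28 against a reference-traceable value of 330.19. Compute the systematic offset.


Systematic error = measured - true
= 635.28 - 330.19
= 305.0900

305.0900


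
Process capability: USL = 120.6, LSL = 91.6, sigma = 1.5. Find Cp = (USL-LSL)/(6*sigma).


Cp = (USL - LSL) / (6 * sigma)
= (120.6 - 91.6) / (6 * 1.5)
= 29.0000 / 9.0000
= 3.2222

3.2222


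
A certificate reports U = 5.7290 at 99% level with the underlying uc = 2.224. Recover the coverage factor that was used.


k = U / uc
k = 5.7290 / 2.224
k = 2.576

2.576


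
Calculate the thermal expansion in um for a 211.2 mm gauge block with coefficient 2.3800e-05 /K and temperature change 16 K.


dL = L * alpha * dT
= 211.2 * 2.3800e-05 * 16
= 0.0804250 mm
dL_um = 0.0804250 * 1000 = 80.4250 um

80.4250


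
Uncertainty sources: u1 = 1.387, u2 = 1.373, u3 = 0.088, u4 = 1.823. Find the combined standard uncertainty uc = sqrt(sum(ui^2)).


uc = sqrt(1.387^2 + 1.373^2 + 0.088^2 + 1.823^2)
uc = sqrt(7.139971)
uc = 2.6721

2.6721


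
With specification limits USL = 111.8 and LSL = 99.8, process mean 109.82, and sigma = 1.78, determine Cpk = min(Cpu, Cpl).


Cpu = (USL - mean) / (3*sigma) = (111.8 - 109.82) / (3*1.78) = 0.3708
Cpl = (mean - LSL) / (3*sigma) = (109.82 - 99.8) / (3*1.78) = 1.8764
Cpk = min(Cpu, Cpl) = 0.3708

0.3708


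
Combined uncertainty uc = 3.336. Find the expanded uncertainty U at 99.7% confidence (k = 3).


U = k * uc
U = 3 * 3.336
U = 10.0080

10.0080


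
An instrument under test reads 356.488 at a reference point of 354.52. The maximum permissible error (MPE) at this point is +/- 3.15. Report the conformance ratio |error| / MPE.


e = indication - reference = 356.488 - 354.52 = 1.9680
|e| = 1.9680
ratio = |e| / MPE = 1.9680 / 3.15
ratio = 0.6248

0.6248


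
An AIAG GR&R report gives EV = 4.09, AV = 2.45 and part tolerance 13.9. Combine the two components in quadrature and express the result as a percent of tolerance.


GRR = sqrt(EV^2 + AV^2) = sqrt(4.09^2 + 2.45^2) = 4.7676619
%GRR = GRR / tol * 100 = 4.7676619 / 13.9 * 100
%GRR = 34.2997

34.2997


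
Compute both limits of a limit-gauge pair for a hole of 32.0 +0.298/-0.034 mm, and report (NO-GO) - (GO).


GO = nominal - lower_tol (smallest hole = maximum material condition)
GO = 32.0 - 0.034 = 31.966
NO-GO = nominal + upper_tol (largest hole = least material condition)
NO-GO = 32.0 + 0.298 = 32.298
spread = NO-GO - GO = 32.298 - 31.966 = 0.3320

0.3320


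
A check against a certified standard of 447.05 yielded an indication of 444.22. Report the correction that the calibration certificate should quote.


Correction = standard - reading
= 447.05 - 444.22
= 2.8300

2.8300


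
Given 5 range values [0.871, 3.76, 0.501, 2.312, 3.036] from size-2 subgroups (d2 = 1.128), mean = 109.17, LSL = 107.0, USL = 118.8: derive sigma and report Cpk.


R_bar = (0.871 + 3.76 + 0.501 + 2.312 + 3.036) / 5 = 2.096
sigma = R_bar / d2 = 2.096 / 1.128 = 1.858156
Cp = (USL - LSL)/(6*sigma) = (118.8 - 107.0)/(6*1.858156) = 1.0584
Cpu = (118.8 - 109.17)/(3*1.858156) = 1.7275
Cpl = (109.17 - 107.0)/(3*1.858156) = 0.3893
Cpk = min(Cpu, Cpl) = 0.3893

0.3893


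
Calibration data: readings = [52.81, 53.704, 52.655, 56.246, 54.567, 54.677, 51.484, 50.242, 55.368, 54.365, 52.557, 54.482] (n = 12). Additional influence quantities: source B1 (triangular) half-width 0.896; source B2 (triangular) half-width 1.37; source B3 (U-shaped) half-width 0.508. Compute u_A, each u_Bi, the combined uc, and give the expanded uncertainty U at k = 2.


mean = (52.81 + 53.704 + 52.655 + 56.246 + 54.567 + 54.677 + 51.484 + 50.242 + 55.368 + 54.365 + 52.557 + 54.482) / 12 = 53.59641667
s = sqrt(sum((x - mean)^2)/(n-1)) = 1.7043944
u_A = s / sqrt(n) = 1.7043944 / sqrt(12) = 0.49201628
u_B1 = 0.896 / sqrt(6) = 0.36579047
u_B2 = 1.37 / sqrt(6) = 0.55930016
u_B3 = 0.508 / sqrt(2) = 0.35921024
uc = sqrt(0.49201628^2 + 0.36579047^2 + 0.55930016^2 + 0.35921024^2) = 0.904285
U = k * uc = 2 * 0.904285
U = 1.8086

1.8086


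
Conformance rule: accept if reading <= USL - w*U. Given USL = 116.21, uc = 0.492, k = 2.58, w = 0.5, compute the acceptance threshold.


U = k * uc = 2.58 * 0.492 = 1.26936
guard band g = w * U = 0.5 * 1.26936 = 0.63468
AL = USL - g = 116.21 - 0.63468
AL = 115.5753

115.5753


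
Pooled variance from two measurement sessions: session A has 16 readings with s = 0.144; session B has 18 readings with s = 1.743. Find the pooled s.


s_p = sqrt(((n1-1)*s1^2 + (n2-1)*s2^2) / (n1+n2-2))
numerator = (16-1)*0.144^2 + (18-1)*1.743^2 = 0.31104 + 51.646833 = 51.957873
denominator = 16 + 18 - 2 = 32
s_p^2 = 51.957873 / 32 = 1.6236835
s_p = sqrt(1.6236835) = 1.2742

1.2742


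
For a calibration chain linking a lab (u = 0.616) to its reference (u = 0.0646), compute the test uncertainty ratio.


TUR = u_lab / u_ref
= 0.616 / 0.0646
= 9.5356

9.5356


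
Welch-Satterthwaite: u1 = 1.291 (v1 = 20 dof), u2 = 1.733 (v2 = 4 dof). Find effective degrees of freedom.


uc = sqrt(u1^2 + u2^2) = sqrt(1.291^2 + 1.733^2) = 2.1610113
v_eff = uc^4 / (u1^4/v1 + u2^4/v2)
= 2.1610113^4 / (1.291^4/20 + 1.733^4/4)
= 21.808618 / 2.3938275
v_eff = 9.1104

9.1104


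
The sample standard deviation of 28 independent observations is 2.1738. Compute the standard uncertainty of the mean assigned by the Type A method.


u_A = s / sqrt(n)
u_A = 2.1738 / sqrt(28)
u_A = 2.1738 / 5.2915026
u_A = 0.4108

0.4108


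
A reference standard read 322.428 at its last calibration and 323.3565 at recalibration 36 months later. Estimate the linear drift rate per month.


rate = (v2 - v1) / months
= (323.3565 - 322.428) / 36
= 0.9285 / 36
= 0.0258

0.0258


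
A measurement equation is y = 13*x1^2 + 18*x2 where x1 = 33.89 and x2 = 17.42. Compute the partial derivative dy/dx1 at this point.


y = 13*x1^2 + 18*x2
dy/dx1 = 2*13*x1
Evaluate at x1 = 33.89: c1 = 26 * 33.89
c1 = 881.1400

881.1400


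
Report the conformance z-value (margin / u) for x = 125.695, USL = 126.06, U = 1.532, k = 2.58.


u = U / k = 1.532 / 2.58 = 0.59379845
margin = |USL - x| = |126.06 - 125.695| = 0.365
z = margin / u = 0.365 / 0.59379845
z = 0.6147

0.6147


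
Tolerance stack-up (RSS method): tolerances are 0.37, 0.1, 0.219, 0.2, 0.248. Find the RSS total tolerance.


RSS = sqrt(0.37^2 + 0.1^2 + 0.219^2 + 0.2^2 + 0.248^2)
= sqrt(0.296365)
= 0.5444

0.5444


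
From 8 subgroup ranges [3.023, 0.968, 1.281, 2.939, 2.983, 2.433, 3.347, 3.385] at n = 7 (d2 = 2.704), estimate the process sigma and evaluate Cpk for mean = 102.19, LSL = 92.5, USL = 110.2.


R_bar = (3.023 + 0.968 + 1.281 + 2.939 + 2.983 + 2.433 + 3.347 + 3.385) / 8 = 2.544875
sigma = R_bar / d2 = 2.544875 / 2.704 = 0.941152
Cp = (USL - LSL)/(6*sigma) = (110.2 - 92.5)/(6*0.941152) = 3.1345
Cpu = (110.2 - 102.19)/(3*0.941152) = 2.8369
Cpl = (102.19 - 92.5)/(3*0.941152) = 3.4320
Cpk = min(Cpu, Cpl) = 2.8369

2.8369


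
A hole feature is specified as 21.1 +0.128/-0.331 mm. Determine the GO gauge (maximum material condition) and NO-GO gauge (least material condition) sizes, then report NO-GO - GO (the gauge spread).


GO = nominal - lower_tol (smallest hole = maximum material condition)
GO = 21.1 - 0.331 = 20.769
NO-GO = nominal + upper_tol (largest hole = least material condition)
NO-GO = 21.1 + 0.128 = 21.228
spread = NO-GO - GO = 21.228 - 20.769 = 0.4590

0.4590


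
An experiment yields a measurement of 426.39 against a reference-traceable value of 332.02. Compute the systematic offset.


Systematic error = measured - true
= 426.39 - 332.02
= 94.3700

94.3700


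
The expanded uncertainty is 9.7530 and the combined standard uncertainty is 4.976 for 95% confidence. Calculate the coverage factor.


k = U / uc
k = 9.7530 / 4.976
k = 1.96

1.96


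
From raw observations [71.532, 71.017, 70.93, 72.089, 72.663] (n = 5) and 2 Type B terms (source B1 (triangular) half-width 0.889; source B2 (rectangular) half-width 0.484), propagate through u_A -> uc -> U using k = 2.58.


mean = (71.532 + 71.017 + 70.93 + 72.089 + 72.663) / 5 = 71.6462
s = sqrt(sum((x - mean)^2)/(n-1)) = 0.733456
u_A = s / sqrt(n) = 0.733456 / sqrt(5) = 0.32801149
u_B1 = 0.889 / sqrt(6) = 0.36293273
u_B2 = 0.484 / sqrt(3) = 0.27943753
uc = sqrt(0.32801149^2 + 0.36293273^2 + 0.27943753^2) = 0.56338001
U = k * uc = 2.58 * 0.56338001
U = 1.4535

1.4535


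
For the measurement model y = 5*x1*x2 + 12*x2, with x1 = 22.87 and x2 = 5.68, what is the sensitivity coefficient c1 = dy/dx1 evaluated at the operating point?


y = 5*x1*x2 + 12*x2
dy/dx1 = 5*x2
Evaluate at x2 = 5.68: c1 = 5 * 5.68
c1 = 28.4000

28.4000


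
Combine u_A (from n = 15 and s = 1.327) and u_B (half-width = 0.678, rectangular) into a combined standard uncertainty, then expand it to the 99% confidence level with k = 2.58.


u_A = s / sqrt(n) = 1.327 / sqrt(15) = 0.34262993
u_B = half_width / sqrt(3) = 0.678 / sqrt(3) = 0.39144348
uc = sqrt(u_A^2 + u_B^2) = sqrt(0.34262993^2 + 0.39144348^2) = 0.52021464
U = k * uc = 2.58 * 0.52021464
U = 1.3422

1.3422


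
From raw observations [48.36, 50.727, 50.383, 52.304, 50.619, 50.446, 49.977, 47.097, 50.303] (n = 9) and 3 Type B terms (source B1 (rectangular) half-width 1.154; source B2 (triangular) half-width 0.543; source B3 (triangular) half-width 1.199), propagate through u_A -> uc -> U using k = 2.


mean = (48.36 + 50.727 + 50.383 + 52.304 + 50.619 + 50.446 + 49.977 + 47.097 + 50.303) / 9 = 50.024
s = sqrt(sum((x - mean)^2)/(n-1)) = 1.4903806
u_A = s / sqrt(n) = 1.4903806 / sqrt(9) = 0.49679353
u_B1 = 1.154 / sqrt(3) = 0.66626221
u_B2 = 0.543 / sqrt(6) = 0.22167882
u_B3 = 1.199 / sqrt(6) = 0.4894897
uc = sqrt(0.49679353^2 + 0.66626221^2 + 0.22167882^2 + 0.4894897^2) = 0.98967207
U = k * uc = 2 * 0.98967207
U = 1.9793

1.9793


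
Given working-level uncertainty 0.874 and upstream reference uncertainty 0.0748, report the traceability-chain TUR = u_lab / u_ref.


TUR = u_lab / u_ref
= 0.874 / 0.0748
= 11.6845

11.6845


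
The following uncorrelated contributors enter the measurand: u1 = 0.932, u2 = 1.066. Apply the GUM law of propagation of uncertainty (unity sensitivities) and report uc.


uc = sqrt(0.932^2 + 1.066^2)
uc = sqrt(2.00498)
uc = 1.4160

1.4160


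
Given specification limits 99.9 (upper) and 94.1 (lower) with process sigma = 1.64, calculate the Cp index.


Cp = (USL - LSL) / (6 * sigma)
= (99.9 - 94.1) / (6 * 1.64)
= 5.8000 / 9.8400
= 0.5894

0.5894


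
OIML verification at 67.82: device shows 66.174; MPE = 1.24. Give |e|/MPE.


e = indication - reference = 66.174 - 67.82 = -1.6460
|e| = 1.6460
ratio = |e| / MPE = 1.6460 / 1.24
ratio = 1.3274

1.3274


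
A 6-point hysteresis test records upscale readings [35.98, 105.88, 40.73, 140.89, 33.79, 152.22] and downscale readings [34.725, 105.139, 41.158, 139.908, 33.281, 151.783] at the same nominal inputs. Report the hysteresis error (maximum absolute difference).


|35.98 - 34.725| = 1.2550
|105.88 - 105.139| = 0.7410
|40.73 - 41.158| = 0.4280
|140.89 - 139.908| = 0.9820
|33.79 - 33.281| = 0.5090
|152.22 - 151.783| = 0.4370
hysteresis = max(diffs) = 1.2550

1.2550


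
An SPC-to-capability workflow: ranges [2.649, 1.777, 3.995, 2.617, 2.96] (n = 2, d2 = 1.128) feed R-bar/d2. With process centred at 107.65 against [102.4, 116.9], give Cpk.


R_bar = (2.649 + 1.777 + 3.995 + 2.617 + 2.96) / 5 = 2.7996
sigma = R_bar / d2 = 2.7996 / 1.128 = 2.4819149
Cp = (USL - LSL)/(6*sigma) = (116.9 - 102.4)/(6*2.4819149) = 0.9737
Cpu = (116.9 - 107.65)/(3*2.4819149) = 1.2423
Cpl = (107.65 - 102.4)/(3*2.4819149) = 0.7051
Cpk = min(Cpu, Cpl) = 0.7051

0.7051


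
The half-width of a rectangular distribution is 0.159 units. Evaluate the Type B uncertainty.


u_B = half_width / sqrt(3)
u_B = 0.159 / 1.7320508
u_B = 0.0918

0.0918


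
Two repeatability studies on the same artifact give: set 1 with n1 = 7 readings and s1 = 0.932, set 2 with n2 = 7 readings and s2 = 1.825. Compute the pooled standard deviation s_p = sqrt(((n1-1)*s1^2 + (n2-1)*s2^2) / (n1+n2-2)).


s_p = sqrt(((n1-1)*s1^2 + (n2-1)*s2^2) / (n1+n2-2))
numerator = (7-1)*0.932^2 + (7-1)*1.825^2 = 5.211744 + 19.98375 = 25.195494
denominator = 7 + 7 - 2 = 12
s_p^2 = 25.195494 / 12 = 2.0996245
s_p = sqrt(2.0996245) = 1.4490

1.4490


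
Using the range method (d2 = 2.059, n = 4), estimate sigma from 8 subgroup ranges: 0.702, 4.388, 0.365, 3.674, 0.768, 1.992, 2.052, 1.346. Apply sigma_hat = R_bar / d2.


R_bar = (0.702 + 4.388 + 0.365 + 3.674 + 0.768 + 1.992 + 2.052 + 1.346) / 8
R_bar = 15.287 / 8 = 1.910875
sigma_hat = R_bar / d2 = 1.910875 / 2.059 = 0.9281

0.9281


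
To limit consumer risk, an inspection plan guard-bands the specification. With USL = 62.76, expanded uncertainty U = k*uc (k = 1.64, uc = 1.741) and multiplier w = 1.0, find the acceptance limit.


U = k * uc = 1.64 * 1.741 = 2.85524
guard band g = w * U = 1.0 * 2.85524 = 2.85524
AL = USL - g = 62.76 - 2.85524
AL = 59.9048

59.9048


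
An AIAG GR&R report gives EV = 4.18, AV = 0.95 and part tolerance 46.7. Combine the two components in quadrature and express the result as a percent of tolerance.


GRR = sqrt(EV^2 + AV^2) = sqrt(4.18^2 + 0.95^2) = 4.2865954
%GRR = GRR / tol * 100 = 4.2865954 / 46.7 * 100
%GRR = 9.1790

9.1790


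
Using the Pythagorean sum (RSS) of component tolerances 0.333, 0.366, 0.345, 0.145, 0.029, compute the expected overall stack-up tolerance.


RSS = sqrt(0.333^2 + 0.366^2 + 0.345^2 + 0.145^2 + 0.029^2)
= sqrt(0.385736)
= 0.6211

0.6211


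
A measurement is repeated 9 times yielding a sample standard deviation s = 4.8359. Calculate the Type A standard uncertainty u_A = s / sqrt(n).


u_A = s / sqrt(n)
u_A = 4.8359 / sqrt(9)
u_A = 4.8359 / 3
u_A = 1.6120

1.6120


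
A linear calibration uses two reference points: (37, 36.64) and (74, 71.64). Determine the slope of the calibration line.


slope = (y2 - y1) / (x2 - x1)
= (71.64 - 36.64) / (74 - 37)
= 35.0000 / 37
= 0.9459

0.9459


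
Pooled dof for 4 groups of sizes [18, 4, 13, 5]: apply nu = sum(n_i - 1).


nu = sum_i (n_i - 1)
nu = ((18 - 1) + (4 - 1) + (13 - 1) + (5 - 1))
nu = 17 + 3 + 12 + 4
nu = 36

36


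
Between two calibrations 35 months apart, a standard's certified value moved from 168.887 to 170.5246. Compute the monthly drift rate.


rate = (v2 - v1) / months
= (170.5246 - 168.887) / 35
= 1.6376 / 35
= 0.0468

0.0468


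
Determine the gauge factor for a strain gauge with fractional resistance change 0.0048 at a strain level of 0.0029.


GF = (dR/R) / epsilon
= 0.0048 / 0.0029
= 1.6552

1.6552


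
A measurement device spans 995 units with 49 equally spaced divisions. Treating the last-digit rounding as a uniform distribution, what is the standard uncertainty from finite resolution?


resolution = range / divisions
resolution = 995 / 49 = 20.306122
u_res = resolution / (2*sqrt(3))
u_res = 20.306122 / 3.4641016
u_res = 5.8619

5.8619


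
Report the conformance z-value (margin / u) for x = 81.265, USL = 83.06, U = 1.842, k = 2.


u = U / k = 1.842 / 2 = 0.921
margin = |USL - x| = |83.06 - 81.265| = 1.795
z = margin / u = 1.795 / 0.921
z = 1.9490

1.9490


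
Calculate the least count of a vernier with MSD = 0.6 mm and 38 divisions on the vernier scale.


LC = MSD / n_div
= 0.6 / 38
= 0.0158

0.0158


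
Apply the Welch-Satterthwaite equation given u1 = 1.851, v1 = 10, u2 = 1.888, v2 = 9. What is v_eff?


uc = sqrt(u1^2 + u2^2) = sqrt(1.851^2 + 1.888^2) = 2.6440017
v_eff = uc^4 / (u1^4/v1 + u2^4/v2)
= 2.6440017^4 / (1.851^4/10 + 1.888^4/9)
= 48.870516 / 2.5856602
v_eff = 18.9006

18.9006
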